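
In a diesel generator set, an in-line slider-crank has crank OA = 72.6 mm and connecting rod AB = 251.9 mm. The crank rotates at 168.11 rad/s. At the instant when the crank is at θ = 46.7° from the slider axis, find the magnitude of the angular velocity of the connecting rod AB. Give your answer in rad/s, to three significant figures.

34.0

ω = 168.1 rad/s
The rod makes angle φ with the slider axis where L sinφ = r sinθ; differentiating, L cosφ·φ̇ = r ω cosθ.
L cosφ = √(L² − r² sin²θ) = 0.2463 m.
|ω_rod| = r ω |cosθ| / √(L² − r² sin²θ) = 0.0726·168.1·0.68582/0.2463 = 33.985 rad/s.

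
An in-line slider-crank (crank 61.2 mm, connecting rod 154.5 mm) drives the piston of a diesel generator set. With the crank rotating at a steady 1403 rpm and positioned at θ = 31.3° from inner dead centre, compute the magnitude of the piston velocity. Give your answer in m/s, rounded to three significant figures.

6.29

ω = 2π·1403/60 = 146.9 rad/s
For an in-line slider-crank, x = r cosθ + √(L² − r² sin²θ), so v = −rω sinθ·[1 + r cosθ/√(L² − r² sin²θ)].
With r = 0.0612 m, L = 0.1545 m, θ = 31.3°: √(L² − r² sin²θ) = 0.15119 m.
v = −0.0612·146.9·0.51952·[1 + 0.0612·0.85446/0.15119] = -6.287 m/s.
|v| = 6.287 m/s.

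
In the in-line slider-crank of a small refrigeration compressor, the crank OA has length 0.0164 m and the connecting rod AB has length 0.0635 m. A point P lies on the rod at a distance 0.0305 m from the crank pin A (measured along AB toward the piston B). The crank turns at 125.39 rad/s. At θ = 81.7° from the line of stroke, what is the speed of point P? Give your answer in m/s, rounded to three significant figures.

ω = 125.4 rad/s.  Crank-pin speed |V_A| = rω = 2.0564 m/s, perpendicular to OA.
Rod angle: sinφ = −(r/L) sinθ ⇒ φ = -14.807°; ω_rod = −rω cosθ/√(L²−r²sin²θ) = -4.8354 rad/s.
V_P = V_A + ω_rod × AP, with AP = 0.0305 m along the rod.
Components: V_Px = −rω sinθ − a·ω_rod·sinφ = -2.0725 m/s;  V_Py = rω cosθ + a·ω_rod·cosφ = +0.15427 m/s.
|V_P| = √(V_Px² + V_Py²) = 2.0783 m/s.

2.08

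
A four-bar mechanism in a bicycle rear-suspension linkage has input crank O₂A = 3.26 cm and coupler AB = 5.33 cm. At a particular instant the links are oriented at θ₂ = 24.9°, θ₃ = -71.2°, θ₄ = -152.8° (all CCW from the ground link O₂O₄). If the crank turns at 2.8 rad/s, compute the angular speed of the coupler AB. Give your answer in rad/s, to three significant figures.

0.0695

ω₂ = 2.8 rad/s
Differentiating the loop-closure r₂e^{iθ₂}+r₃e^{iθ₃}=r₁+r₄e^{iθ₄} gives r₂ω₂e^{iθ₂}+r₃ω₃e^{iθ₃}=r₄ω₄e^{iθ₄}.
Eliminating the other unknown: ω₃ = r₂ω₂ sin(θ₄−θ₂) / [r₃ sin(θ₃−θ₄)].
Numerator sine = -0.04013; denominator sine = +0.98927.
Result = 0.0326·2.8·(-0.04013) / (0.0533·(+0.98927)) = -0.069474 rad/s; magnitude 0.069474 rad/s.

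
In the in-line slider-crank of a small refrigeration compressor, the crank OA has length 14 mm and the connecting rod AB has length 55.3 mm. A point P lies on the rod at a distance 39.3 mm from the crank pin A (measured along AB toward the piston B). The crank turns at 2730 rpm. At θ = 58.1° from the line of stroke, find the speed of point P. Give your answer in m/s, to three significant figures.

ω = 285.9 rad/s.  Crank-pin speed |V_A| = rω = 4.0024 m/s, perpendicular to OA.
Rod angle: sinφ = −(r/L) sinθ ⇒ φ = -12.411°; ω_rod = −rω cosθ/√(L²−r²sin²θ) = -39.161 rad/s.
V_P = V_A + ω_rod × AP, with AP = 0.0393 m along the rod.
Components: V_Px = −rω sinθ − a·ω_rod·sinφ = -3.7287 m/s;  V_Py = rω cosθ + a·ω_rod·cosφ = +0.61194 m/s.
|V_P| = √(V_Px² + V_Py²) = 3.7786 m/s.

3.78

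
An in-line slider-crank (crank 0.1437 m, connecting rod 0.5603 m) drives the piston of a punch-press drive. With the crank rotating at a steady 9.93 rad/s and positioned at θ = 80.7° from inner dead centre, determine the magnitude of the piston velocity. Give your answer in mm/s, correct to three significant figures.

1470

ω = 9.93 rad/s
For an in-line slider-crank, x = r cosθ + √(L² − r² sin²θ), so v = −rω sinθ·[1 + r cosθ/√(L² − r² sin²θ)].
With r = 0.1437 m, L = 0.5603 m, θ = 80.7°: √(L² − r² sin²θ) = 0.54206 m.
v = −0.1437·9.93·0.98686·[1 + 0.1437·0.16160/0.54206] = -1.4685 m/s.
|v| = 1.4685 m/s = 1468.5 mm/s.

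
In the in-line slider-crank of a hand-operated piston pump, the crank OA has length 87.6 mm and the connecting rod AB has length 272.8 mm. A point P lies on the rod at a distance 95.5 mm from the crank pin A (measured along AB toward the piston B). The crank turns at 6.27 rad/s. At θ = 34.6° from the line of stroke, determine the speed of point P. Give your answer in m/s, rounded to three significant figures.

0.450

ω = 6.27 rad/s.  Crank-pin speed |V_A| = rω = 0.54925 m/s, perpendicular to OA.
Rod angle: sinφ = −(r/L) sinθ ⇒ φ = -10.506°; ω_rod = −rω cosθ/√(L²−r²sin²θ) = -1.6856 rad/s.
V_P = V_A + ω_rod × AP, with AP = 0.0955 m along the rod.
Components: V_Px = −rω sinθ − a·ω_rod·sinφ = -0.34124 m/s;  V_Py = rω cosθ + a·ω_rod·cosφ = +0.29384 m/s.
|V_P| = √(V_Px² + V_Py²) = 0.45032 m/s.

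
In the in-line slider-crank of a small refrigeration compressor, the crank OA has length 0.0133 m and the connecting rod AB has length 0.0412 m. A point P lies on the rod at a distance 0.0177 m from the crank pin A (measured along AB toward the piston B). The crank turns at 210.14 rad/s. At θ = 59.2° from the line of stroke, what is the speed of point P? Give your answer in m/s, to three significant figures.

ω = 210.1 rad/s.  Crank-pin speed |V_A| = rω = 2.7949 m/s, perpendicular to OA.
Rod angle: sinφ = −(r/L) sinθ ⇒ φ = -16.098°; ω_rod = −rω cosθ/√(L²−r²sin²θ) = -36.153 rad/s.
V_P = V_A + ω_rod × AP, with AP = 0.0177 m along the rod.
Components: V_Px = −rω sinθ − a·ω_rod·sinφ = -2.5781 m/s;  V_Py = rω cosθ + a·ω_rod·cosφ = +0.81628 m/s.
|V_P| = √(V_Px² + V_Py²) = 2.7042 m/s.

2.70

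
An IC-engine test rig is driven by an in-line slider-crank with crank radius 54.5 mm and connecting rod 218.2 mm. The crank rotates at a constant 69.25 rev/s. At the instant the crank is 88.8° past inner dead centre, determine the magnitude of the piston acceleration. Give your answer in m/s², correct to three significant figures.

2440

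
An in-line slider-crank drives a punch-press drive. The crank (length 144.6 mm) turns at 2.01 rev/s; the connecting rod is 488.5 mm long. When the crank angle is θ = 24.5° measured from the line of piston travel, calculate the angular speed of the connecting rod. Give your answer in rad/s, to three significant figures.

3.43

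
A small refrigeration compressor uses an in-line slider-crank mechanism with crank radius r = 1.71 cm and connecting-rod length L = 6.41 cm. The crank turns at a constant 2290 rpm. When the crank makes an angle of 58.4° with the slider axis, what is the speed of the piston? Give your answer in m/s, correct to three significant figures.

3.99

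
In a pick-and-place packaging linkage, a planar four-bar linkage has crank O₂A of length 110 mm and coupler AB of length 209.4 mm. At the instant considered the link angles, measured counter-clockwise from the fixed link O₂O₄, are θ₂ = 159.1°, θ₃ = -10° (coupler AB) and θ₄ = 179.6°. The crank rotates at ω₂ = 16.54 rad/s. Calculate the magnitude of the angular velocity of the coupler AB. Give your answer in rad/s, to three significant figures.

ω₂ = 16.54 rad/s
Differentiating the loop-closure r₂e^{iθ₂}+r₃e^{iθ₃}=r₁+r₄e^{iθ₄} gives r₂ω₂e^{iθ₂}+r₃ω₃e^{iθ₃}=r₄ω₄e^{iθ₄}.
Eliminating the other unknown: ω₃ = r₂ω₂ sin(θ₄−θ₂) / [r₃ sin(θ₃−θ₄)].
Numerator sine = +0.35021; denominator sine = +0.16677.
Result = 0.11·16.54·(+0.35021) / (0.2094·(+0.16677)) = +18.246 rad/s; magnitude 18.246 rad/s.

18.2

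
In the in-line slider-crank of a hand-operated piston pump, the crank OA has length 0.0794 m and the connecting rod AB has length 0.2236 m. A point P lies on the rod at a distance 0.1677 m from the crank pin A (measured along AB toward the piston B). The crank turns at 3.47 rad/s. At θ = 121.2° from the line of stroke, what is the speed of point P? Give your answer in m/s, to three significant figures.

0.205

ω = 3.47 rad/s.  Crank-pin speed |V_A| = rω = 0.27552 m/s, perpendicular to OA.
Rod angle: sinφ = −(r/L) sinθ ⇒ φ = -17.682°; ω_rod = −rω cosθ/√(L²−r²sin²θ) = +0.66996 rad/s.
V_P = V_A + ω_rod × AP, with AP = 0.1677 m along the rod.
Components: V_Px = −rω sinθ − a·ω_rod·sinφ = -0.20154 m/s;  V_Py = rω cosθ + a·ω_rod·cosφ = -0.035681 m/s.
|V_P| = √(V_Px² + V_Py²) = 0.20468 m/s.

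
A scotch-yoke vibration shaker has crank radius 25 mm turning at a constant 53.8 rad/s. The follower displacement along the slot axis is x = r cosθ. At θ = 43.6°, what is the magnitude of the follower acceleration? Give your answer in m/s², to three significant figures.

52.4

ω = 53.8 rad/s
x = r cosθ ⇒ ẍ = −rω² cosθ (ω constant).
|a| = rω²|cosθ| = 0.025·(53.8)²·|cos 43.6°| = 52.402 m/s².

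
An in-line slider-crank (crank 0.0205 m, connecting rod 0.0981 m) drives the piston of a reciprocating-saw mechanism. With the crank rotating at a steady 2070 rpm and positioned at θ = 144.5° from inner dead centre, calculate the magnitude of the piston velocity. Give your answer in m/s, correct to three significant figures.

2.14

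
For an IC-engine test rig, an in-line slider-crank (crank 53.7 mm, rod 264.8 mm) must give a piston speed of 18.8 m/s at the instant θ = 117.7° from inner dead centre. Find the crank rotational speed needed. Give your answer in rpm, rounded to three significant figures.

4180

For an in-line slider-crank, |v_piston| = rω|sinθ|·[1 + r cosθ/√(L² − r² sin²θ)].
With r = 0.0537 m, L = 0.2648 m, θ = 117.7°: the bracketed kinematic factor |dx/dθ| = 0.04299 m.
ω = v/|dx/dθ| = 18.8/0.04299 = 437.32 rad/s.
N = 60ω/(2π) = 4176.1 rpm.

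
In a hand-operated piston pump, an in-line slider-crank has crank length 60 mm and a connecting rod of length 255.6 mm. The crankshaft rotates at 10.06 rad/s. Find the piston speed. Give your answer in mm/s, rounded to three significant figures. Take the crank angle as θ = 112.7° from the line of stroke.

505

ω = 10.06 rad/s
For an in-line slider-crank, x = r cosθ + √(L² − r² sin²θ), so v = −rω sinθ·[1 + r cosθ/√(L² − r² sin²θ)].
With r = 0.06 m, L = 0.2556 m, θ = 112.7°: √(L² − r² sin²θ) = 0.24953 m.
v = −0.06·10.06·0.92254·[1 + 0.06·-0.38591/0.24953] = -0.50517 m/s.
|v| = 0.50517 m/s = 505.17 mm/s.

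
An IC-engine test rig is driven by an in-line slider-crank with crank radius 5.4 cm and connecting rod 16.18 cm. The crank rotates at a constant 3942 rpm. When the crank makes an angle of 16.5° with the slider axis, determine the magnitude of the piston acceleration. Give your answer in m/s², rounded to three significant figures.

ω = 2π·3942/60 = 412.8 rad/s
x(θ) = r cosθ + √(L² − r² sin²θ); with ω constant, a = ω²·d²x/dθ².
d²x/dθ² = −r cosθ − r²(cos2θ)/√u − r⁴ sin²2θ/(4u^{3/2}),  u = L² − r² sin²θ = 0.025944 m².
Substituting r = 0.054 m, L = 0.1618 m, θ = 16.5°: d²x/dθ² = -0.06711 m.
a = ω²·d²x/dθ² = (412.8)²·(-0.06711) = -11436 m/s²;  |a| = 11436 m/s².

11400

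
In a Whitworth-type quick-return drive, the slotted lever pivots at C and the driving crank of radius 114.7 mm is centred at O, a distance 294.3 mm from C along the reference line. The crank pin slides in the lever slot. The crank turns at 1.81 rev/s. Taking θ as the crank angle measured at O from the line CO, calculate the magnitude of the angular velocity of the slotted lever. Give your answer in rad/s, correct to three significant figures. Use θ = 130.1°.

ω = 11.37 rad/s (from 1.81 rev/s).
Crank pin A relative to C: A = (d + r cosθ, r sinθ); lever angle φ = atan2(r sinθ, d + r cosθ).
Differentiating tanφ: φ̇ = rω(d cosθ + r)/(d² + r² + 2dr cosθ).
d² + r² + 2dr cosθ = |CA|² = 0.0562822 m²;  d cosθ + r = -0.074866 m.
|ω_lever| = |0.1147·11.37·-0.074866| / 0.0562822 = 1.7351 rad/s.

1.74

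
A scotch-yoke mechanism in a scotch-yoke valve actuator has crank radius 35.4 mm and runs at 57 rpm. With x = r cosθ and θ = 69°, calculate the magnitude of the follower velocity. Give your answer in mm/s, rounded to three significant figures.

ω = 5.969 rad/s (from 57 rpm).
x = r cosθ ⇒ ẋ = −rω sinθ.
|v| = rω|sinθ| = 0.0354·5.969·|sin 69°| = 0.19727 m/s = 197.27 mm/s.

197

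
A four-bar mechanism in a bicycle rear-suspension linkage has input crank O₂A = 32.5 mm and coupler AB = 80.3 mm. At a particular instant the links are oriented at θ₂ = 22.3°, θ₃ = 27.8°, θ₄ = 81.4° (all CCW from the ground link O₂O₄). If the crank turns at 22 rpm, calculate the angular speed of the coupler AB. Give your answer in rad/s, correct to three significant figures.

0.994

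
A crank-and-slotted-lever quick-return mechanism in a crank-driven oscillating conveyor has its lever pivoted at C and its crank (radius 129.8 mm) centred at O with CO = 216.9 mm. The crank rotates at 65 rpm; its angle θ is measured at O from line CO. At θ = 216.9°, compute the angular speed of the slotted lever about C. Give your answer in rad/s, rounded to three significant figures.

2.04

ω = 6.807 rad/s (from 65 rpm).
Crank pin A relative to C: A = (d + r cosθ, r sinθ); lever angle φ = atan2(r sinθ, d + r cosθ).
Differentiating tanφ: φ̇ = rω(d cosθ + r)/(d² + r² + 2dr cosθ).
d² + r² + 2dr cosθ = |CA|² = 0.0188656 m²;  d cosθ + r = -0.043652 m.
|ω_lever| = |0.1298·6.807·-0.043652| / 0.0188656 = 2.0443 rad/s.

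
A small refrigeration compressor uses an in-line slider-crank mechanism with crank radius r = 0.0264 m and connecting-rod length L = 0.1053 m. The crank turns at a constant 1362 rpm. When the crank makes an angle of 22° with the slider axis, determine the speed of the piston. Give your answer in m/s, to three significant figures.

ω = 2π·1362/60 = 142.6 rad/s
For an in-line slider-crank, x = r cosθ + √(L² − r² sin²θ), so v = −rω sinθ·[1 + r cosθ/√(L² − r² sin²θ)].
With r = 0.0264 m, L = 0.1053 m, θ = 22°: √(L² − r² sin²θ) = 0.10483 m.
v = −0.0264·142.6·0.37461·[1 + 0.0264·0.92718/0.10483] = -1.7399 m/s.
|v| = 1.7399 m/s.

1.74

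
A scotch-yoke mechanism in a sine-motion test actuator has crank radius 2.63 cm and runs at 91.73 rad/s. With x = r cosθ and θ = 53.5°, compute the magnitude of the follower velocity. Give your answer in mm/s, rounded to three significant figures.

ω = 91.73 rad/s
x = r cosθ ⇒ ẋ = −rω sinθ.
|v| = rω|sinθ| = 0.0263·91.73·|sin 53.5°| = 1.9393 m/s = 1939.3 mm/s.

1940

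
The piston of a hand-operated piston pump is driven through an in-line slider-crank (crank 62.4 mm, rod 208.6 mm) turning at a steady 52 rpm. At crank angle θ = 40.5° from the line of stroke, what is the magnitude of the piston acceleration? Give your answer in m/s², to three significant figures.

ω = 2π·52/60 = 5.445 rad/s
x(θ) = r cosθ + √(L² − r² sin²θ); with ω constant, a = ω²·d²x/dθ².
d²x/dθ² = −r cosθ − r²(cos2θ)/√u − r⁴ sin²2θ/(4u^{3/2}),  u = L² − r² sin²θ = 0.0418716 m².
Substituting r = 0.0624 m, L = 0.2086 m, θ = 40.5°: d²x/dθ² = -0.050858 m.
a = ω²·d²x/dθ² = (5.445)²·(-0.050858) = -1.5081 m/s²;  |a| = 1.5081 m/s².

1.51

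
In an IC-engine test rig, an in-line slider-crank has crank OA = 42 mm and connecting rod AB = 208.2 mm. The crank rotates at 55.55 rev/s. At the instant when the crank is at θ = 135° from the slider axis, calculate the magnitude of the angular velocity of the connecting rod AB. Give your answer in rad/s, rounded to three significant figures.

50.3

ω = 349 rad/s (converted from 55.55 rev/s).
The rod makes angle φ with the slider axis where L sinφ = r sinθ; differentiating, L cosφ·φ̇ = r ω cosθ.
L cosφ = √(L² − r² sin²θ) = 0.20607 m.
|ω_rod| = r ω |cosθ| / √(L² − r² sin²θ) = 0.042·349·0.70711/0.20607 = 50.302 rad/s.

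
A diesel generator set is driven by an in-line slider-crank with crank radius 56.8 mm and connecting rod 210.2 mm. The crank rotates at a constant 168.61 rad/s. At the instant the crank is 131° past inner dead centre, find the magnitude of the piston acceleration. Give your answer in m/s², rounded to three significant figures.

1110

ω = 168.6 rad/s
x(θ) = r cosθ + √(L² − r² sin²θ); with ω constant, a = ω²·d²x/dθ².
d²x/dθ² = −r cosθ − r²(cos2θ)/√u − r⁴ sin²2θ/(4u^{3/2}),  u = L² − r² sin²θ = 0.0423464 m².
Substituting r = 0.0568 m, L = 0.2102 m, θ = 131°: d²x/dθ² = +0.039153 m.
a = ω²·d²x/dθ² = (168.6)²·(+0.039153) = +1113.1 m/s²;  |a| = 1113.1 m/s².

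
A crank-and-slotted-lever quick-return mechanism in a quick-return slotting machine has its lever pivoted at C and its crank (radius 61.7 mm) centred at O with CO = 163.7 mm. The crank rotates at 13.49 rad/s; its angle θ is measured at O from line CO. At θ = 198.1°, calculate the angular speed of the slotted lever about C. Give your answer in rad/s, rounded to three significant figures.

ω = 13.49 rad/s
Crank pin A relative to C: A = (d + r cosθ, r sinθ); lever angle φ = atan2(r sinθ, d + r cosθ).
Differentiating tanφ: φ̇ = rω(d cosθ + r)/(d² + r² + 2dr cosθ).
d² + r² + 2dr cosθ = |CA|² = 0.0114036 m²;  d cosθ + r = -0.093899 m.
|ω_lever| = |0.0617·13.49·-0.093899| / 0.0114036 = 6.8536 rad/s.

6.85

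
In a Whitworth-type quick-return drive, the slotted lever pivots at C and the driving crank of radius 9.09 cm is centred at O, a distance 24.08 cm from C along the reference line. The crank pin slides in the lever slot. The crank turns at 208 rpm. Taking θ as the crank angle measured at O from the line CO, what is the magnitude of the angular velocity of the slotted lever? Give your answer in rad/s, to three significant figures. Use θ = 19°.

5.86

ω = 21.78 rad/s (from 208 rpm).
Crank pin A relative to C: A = (d + r cosθ, r sinθ); lever angle φ = atan2(r sinθ, d + r cosθ).
Differentiating tanφ: φ̇ = rω(d cosθ + r)/(d² + r² + 2dr cosθ).
d² + r² + 2dr cosθ = |CA|² = 0.10764 m²;  d cosθ + r = +0.31858 m.
|ω_lever| = |0.0909·21.78·+0.31858| / 0.10764 = 5.8601 rad/s.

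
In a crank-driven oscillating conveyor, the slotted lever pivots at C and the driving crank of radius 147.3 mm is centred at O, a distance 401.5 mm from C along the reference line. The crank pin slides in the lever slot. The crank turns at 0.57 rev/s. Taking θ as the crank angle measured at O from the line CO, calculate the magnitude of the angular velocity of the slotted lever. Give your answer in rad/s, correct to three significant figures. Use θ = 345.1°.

0.950

ω = 3.581 rad/s (from 0.57 rev/s).
Crank pin A relative to C: A = (d + r cosθ, r sinθ); lever angle φ = atan2(r sinθ, d + r cosθ).
Differentiating tanφ: φ̇ = rω(d cosθ + r)/(d² + r² + 2dr cosθ).
d² + r² + 2dr cosθ = |CA|² = 0.297204 m²;  d cosθ + r = +0.5353 m.
|ω_lever| = |0.1473·3.581·+0.5353| / 0.297204 = 0.95017 rad/s.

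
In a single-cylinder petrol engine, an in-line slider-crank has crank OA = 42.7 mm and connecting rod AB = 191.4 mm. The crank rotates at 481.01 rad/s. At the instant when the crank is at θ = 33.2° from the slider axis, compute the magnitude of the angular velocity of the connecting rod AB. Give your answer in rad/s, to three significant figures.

90.5

ω = 481 rad/s
The rod makes angle φ with the slider axis where L sinφ = r sinθ; differentiating, L cosφ·φ̇ = r ω cosθ.
L cosφ = √(L² − r² sin²θ) = 0.18997 m.
|ω_rod| = r ω |cosθ| / √(L² − r² sin²θ) = 0.0427·481·0.83676/0.18997 = 90.471 rad/s.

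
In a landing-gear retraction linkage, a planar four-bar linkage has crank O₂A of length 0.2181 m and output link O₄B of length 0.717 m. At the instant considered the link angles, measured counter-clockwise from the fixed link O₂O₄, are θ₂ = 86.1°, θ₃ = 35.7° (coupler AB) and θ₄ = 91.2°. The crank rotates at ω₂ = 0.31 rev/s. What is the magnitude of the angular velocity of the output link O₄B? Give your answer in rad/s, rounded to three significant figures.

0.554

ω₂ = 1.948 rad/s (from 0.31 rev/s).
Differentiating the loop-closure r₂e^{iθ₂}+r₃e^{iθ₃}=r₁+r₄e^{iθ₄} gives r₂ω₂e^{iθ₂}+r₃ω₃e^{iθ₃}=r₄ω₄e^{iθ₄}.
Eliminating the other unknown: ω₄ = r₂ω₂ sin(θ₂−θ₃) / [r₄ sin(θ₄−θ₃)].
Numerator sine = +0.77051; denominator sine = +0.82413.
Result = 0.2181·1.948·(+0.77051) / (0.717·(+0.82413)) = +0.55394 rad/s; magnitude 0.55394 rad/s.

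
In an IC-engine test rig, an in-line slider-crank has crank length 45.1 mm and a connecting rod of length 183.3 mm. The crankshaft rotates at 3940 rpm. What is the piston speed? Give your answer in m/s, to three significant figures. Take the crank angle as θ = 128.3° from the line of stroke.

ω = 2π·3940/60 = 412.6 rad/s
For an in-line slider-crank, x = r cosθ + √(L² − r² sin²θ), so v = −rω sinθ·[1 + r cosθ/√(L² − r² sin²θ)].
With r = 0.0451 m, L = 0.1833 m, θ = 128.3°: √(L² − r² sin²θ) = 0.17985 m.
v = −0.0451·412.6·0.78478·[1 + 0.0451·-0.61978/0.17985] = -12.334 m/s.
|v| = 12.334 m/s.

12.3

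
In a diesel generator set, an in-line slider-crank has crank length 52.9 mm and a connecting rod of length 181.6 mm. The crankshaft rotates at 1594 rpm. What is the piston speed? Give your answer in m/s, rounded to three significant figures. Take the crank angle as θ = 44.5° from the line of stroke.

ω = 2π·1594/60 = 166.9 rad/s
For an in-line slider-crank, x = r cosθ + √(L² − r² sin²θ), so v = −rω sinθ·[1 + r cosθ/√(L² − r² sin²θ)].
With r = 0.0529 m, L = 0.1816 m, θ = 44.5°: √(L² − r² sin²θ) = 0.17777 m.
v = −0.0529·166.9·0.70091·[1 + 0.0529·0.71325/0.17777] = -7.5028 m/s.
|v| = 7.5028 m/s.

7.50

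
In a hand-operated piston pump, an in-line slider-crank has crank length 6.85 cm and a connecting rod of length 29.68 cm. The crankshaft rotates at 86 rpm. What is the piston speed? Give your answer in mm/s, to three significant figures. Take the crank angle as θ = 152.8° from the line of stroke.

ω = 2π·86/60 = 9.006 rad/s
For an in-line slider-crank, x = r cosθ + √(L² − r² sin²θ), so v = −rω sinθ·[1 + r cosθ/√(L² − r² sin²θ)].
With r = 0.0685 m, L = 0.2968 m, θ = 152.8°: √(L² − r² sin²θ) = 0.29514 m.
v = −0.0685·9.006·0.45710·[1 + 0.0685·-0.88942/0.29514] = -0.22378 m/s.
|v| = 0.22378 m/s = 223.78 mm/s.

224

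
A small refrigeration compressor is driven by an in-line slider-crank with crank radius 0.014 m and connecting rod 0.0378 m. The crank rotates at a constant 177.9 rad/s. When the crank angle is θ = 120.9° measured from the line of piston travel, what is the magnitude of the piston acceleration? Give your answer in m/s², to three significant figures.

304

ω = 177.9 rad/s
x(θ) = r cosθ + √(L² − r² sin²θ); with ω constant, a = ω²·d²x/dθ².
d²x/dθ² = −r cosθ − r²(cos2θ)/√u − r⁴ sin²2θ/(4u^{3/2}),  u = L² − r² sin²θ = 0.00128453 m².
Substituting r = 0.014 m, L = 0.0378 m, θ = 120.9°: d²x/dθ² = +0.0096118 m.
a = ω²·d²x/dθ² = (177.9)²·(+0.0096118) = +304.2 m/s²;  |a| = 304.2 m/s².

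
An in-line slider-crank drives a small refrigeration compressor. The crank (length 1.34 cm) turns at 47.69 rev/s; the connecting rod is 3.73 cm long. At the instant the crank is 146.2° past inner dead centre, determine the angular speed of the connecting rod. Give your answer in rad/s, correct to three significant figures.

ω = 299.6 rad/s (converted from 47.69 rev/s).
The rod makes angle φ with the slider axis where L sinφ = r sinθ; differentiating, L cosφ·φ̇ = r ω cosθ.
L cosφ = √(L² − r² sin²θ) = 0.036548 m.
|ω_rod| = r ω |cosθ| / √(L² − r² sin²θ) = 0.0134·299.6·0.83098/0.036548 = 91.295 rad/s.

91.3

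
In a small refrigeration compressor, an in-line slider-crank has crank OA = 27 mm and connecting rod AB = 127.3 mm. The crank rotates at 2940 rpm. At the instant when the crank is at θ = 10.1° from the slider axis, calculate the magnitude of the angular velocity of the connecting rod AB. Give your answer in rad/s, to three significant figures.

ω = 307.9 rad/s (converted from 2940 rpm).
The rod makes angle φ with the slider axis where L sinφ = r sinθ; differentiating, L cosφ·φ̇ = r ω cosθ.
L cosφ = √(L² − r² sin²θ) = 0.12721 m.
|ω_rod| = r ω |cosθ| / √(L² − r² sin²θ) = 0.027·307.9·0.98450/0.12721 = 64.332 rad/s.

64.3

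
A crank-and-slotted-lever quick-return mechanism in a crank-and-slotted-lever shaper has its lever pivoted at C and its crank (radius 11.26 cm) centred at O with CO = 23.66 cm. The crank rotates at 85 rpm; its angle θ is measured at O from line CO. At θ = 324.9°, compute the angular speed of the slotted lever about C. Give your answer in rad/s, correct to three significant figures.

ω = 8.901 rad/s (from 85 rpm).
Crank pin A relative to C: A = (d + r cosθ, r sinθ); lever angle φ = atan2(r sinθ, d + r cosθ).
Differentiating tanφ: φ̇ = rω(d cosθ + r)/(d² + r² + 2dr cosθ).
d² + r² + 2dr cosθ = |CA|² = 0.112251 m²;  d cosθ + r = +0.30617 m.
|ω_lever| = |0.1126·8.901·+0.30617| / 0.112251 = 2.7338 rad/s.

2.73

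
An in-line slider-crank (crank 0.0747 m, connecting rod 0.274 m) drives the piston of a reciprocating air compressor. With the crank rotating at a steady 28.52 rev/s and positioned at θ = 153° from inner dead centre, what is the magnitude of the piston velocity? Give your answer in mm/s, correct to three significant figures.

ω = 2π·28.5 = 179.2 rad/s
For an in-line slider-crank, x = r cosθ + √(L² − r² sin²θ), so v = −rω sinθ·[1 + r cosθ/√(L² − r² sin²θ)].
With r = 0.0747 m, L = 0.274 m, θ = 153°: √(L² − r² sin²θ) = 0.27189 m.
v = −0.0747·179.2·0.45399·[1 + 0.0747·-0.89101/0.27189] = -4.5895 m/s.
|v| = 4.5895 m/s = 4589.5 mm/s.

4590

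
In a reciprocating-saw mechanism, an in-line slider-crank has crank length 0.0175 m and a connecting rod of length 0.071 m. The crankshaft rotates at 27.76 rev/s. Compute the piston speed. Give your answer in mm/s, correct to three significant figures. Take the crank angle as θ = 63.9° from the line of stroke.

ω = 2π·27.8 = 174.4 rad/s
For an in-line slider-crank, x = r cosθ + √(L² − r² sin²θ), so v = −rω sinθ·[1 + r cosθ/√(L² − r² sin²θ)].
With r = 0.0175 m, L = 0.071 m, θ = 63.9°: √(L² − r² sin²θ) = 0.069239 m.
v = −0.0175·174.4·0.89803·[1 + 0.0175·0.43994/0.069239] = -3.0459 m/s.
|v| = 3.0459 m/s = 3045.9 mm/s.

3050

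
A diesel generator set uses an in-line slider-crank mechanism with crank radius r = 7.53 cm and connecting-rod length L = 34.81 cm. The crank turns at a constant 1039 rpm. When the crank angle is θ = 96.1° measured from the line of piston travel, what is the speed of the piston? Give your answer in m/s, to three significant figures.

ω = 2π·1039/60 = 108.8 rad/s
For an in-line slider-crank, x = r cosθ + √(L² − r² sin²θ), so v = −rω sinθ·[1 + r cosθ/√(L² − r² sin²θ)].
With r = 0.0753 m, L = 0.3481 m, θ = 96.1°: √(L² − r² sin²θ) = 0.33995 m.
v = −0.0753·108.8·0.99434·[1 + 0.0753·-0.10626/0.33995] = -7.9548 m/s.
|v| = 7.9548 m/s.

7.95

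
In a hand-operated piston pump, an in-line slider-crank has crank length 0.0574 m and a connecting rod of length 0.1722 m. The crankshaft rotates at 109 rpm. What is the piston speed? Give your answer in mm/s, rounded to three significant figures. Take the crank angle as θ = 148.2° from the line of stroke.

ω = 2π·109/60 = 11.41 rad/s
For an in-line slider-crank, x = r cosθ + √(L² − r² sin²θ), so v = −rω sinθ·[1 + r cosθ/√(L² − r² sin²θ)].
With r = 0.0574 m, L = 0.1722 m, θ = 148.2°: √(L² − r² sin²θ) = 0.16952 m.
v = −0.0574·11.41·0.52696·[1 + 0.0574·-0.84989/0.16952] = -0.2459 m/s.
|v| = 0.2459 m/s = 245.9 mm/s.

246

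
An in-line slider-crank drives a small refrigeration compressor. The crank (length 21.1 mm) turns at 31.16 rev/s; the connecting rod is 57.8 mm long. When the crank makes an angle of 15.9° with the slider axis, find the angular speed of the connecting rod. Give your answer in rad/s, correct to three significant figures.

69.1

ω = 195.8 rad/s (converted from 31.16 rev/s).
The rod makes angle φ with the slider axis where L sinφ = r sinθ; differentiating, L cosφ·φ̇ = r ω cosθ.
L cosφ = √(L² − r² sin²θ) = 0.05751 m.
|ω_rod| = r ω |cosθ| / √(L² − r² sin²θ) = 0.0211·195.8·0.96174/0.05751 = 69.083 rad/s.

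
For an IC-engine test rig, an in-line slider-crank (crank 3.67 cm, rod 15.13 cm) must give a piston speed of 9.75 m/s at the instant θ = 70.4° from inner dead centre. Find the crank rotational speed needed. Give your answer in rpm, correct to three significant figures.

2490

For an in-line slider-crank, |v_piston| = rω|sinθ|·[1 + r cosθ/√(L² − r² sin²θ)].
With r = 0.0367 m, L = 0.1513 m, θ = 70.4°: the bracketed kinematic factor |dx/dθ| = 0.037463 m.
ω = v/|dx/dθ| = 9.75/0.037463 = 260.26 rad/s.
N = 60ω/(2π) = 2485.3 rpm.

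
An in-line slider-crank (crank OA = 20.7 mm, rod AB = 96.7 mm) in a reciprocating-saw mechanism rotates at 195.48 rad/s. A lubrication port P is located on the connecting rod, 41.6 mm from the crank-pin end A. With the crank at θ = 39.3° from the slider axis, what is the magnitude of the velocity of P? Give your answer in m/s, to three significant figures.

ω = 195.5 rad/s.  Crank-pin speed |V_A| = rω = 4.0464 m/s, perpendicular to OA.
Rod angle: sinφ = −(r/L) sinθ ⇒ φ = -7.792°; ω_rod = −rω cosθ/√(L²−r²sin²θ) = -32.683 rad/s.
V_P = V_A + ω_rod × AP, with AP = 0.0416 m along the rod.
Components: V_Px = −rω sinθ − a·ω_rod·sinφ = -2.7473 m/s;  V_Py = rω cosθ + a·ω_rod·cosφ = +1.7842 m/s.
|V_P| = √(V_Px² + V_Py²) = 3.2758 m/s.

3.28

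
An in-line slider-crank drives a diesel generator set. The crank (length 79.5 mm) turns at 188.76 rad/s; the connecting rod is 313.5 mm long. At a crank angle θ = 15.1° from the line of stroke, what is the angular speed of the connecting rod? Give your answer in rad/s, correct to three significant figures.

ω = 188.8 rad/s
The rod makes angle φ with the slider axis where L sinφ = r sinθ; differentiating, L cosφ·φ̇ = r ω cosθ.
L cosφ = √(L² − r² sin²θ) = 0.31282 m.
|ω_rod| = r ω |cosθ| / √(L² − r² sin²θ) = 0.0795·188.8·0.96547/0.31282 = 46.316 rad/s.

46.3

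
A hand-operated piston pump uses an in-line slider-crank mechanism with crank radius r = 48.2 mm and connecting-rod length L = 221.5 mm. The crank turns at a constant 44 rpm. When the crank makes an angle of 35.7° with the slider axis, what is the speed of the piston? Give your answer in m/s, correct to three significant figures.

0.153

ω = 2π·44/60 = 4.608 rad/s
For an in-line slider-crank, x = r cosθ + √(L² − r² sin²θ), so v = −rω sinθ·[1 + r cosθ/√(L² − r² sin²θ)].
With r = 0.0482 m, L = 0.2215 m, θ = 35.7°: √(L² − r² sin²θ) = 0.21971 m.
v = −0.0482·4.608·0.58354·[1 + 0.0482·0.81208/0.21971] = -0.15269 m/s.
|v| = 0.15269 m/s.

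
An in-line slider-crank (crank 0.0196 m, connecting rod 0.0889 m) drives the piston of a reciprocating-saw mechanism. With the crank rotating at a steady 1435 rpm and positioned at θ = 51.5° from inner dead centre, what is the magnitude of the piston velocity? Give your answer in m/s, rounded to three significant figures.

ω = 2π·1435/60 = 150.3 rad/s
For an in-line slider-crank, x = r cosθ + √(L² − r² sin²θ), so v = −rω sinθ·[1 + r cosθ/√(L² − r² sin²θ)].
With r = 0.0196 m, L = 0.0889 m, θ = 51.5°: √(L² − r² sin²θ) = 0.087567 m.
v = −0.0196·150.3·0.78261·[1 + 0.0196·0.62251/0.087567] = -2.6262 m/s.
|v| = 2.6262 m/s.

2.63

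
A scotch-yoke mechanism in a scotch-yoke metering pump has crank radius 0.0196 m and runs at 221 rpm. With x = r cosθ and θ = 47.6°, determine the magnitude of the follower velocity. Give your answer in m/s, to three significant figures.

ω = 23.14 rad/s (from 221 rpm).
x = r cosθ ⇒ ẋ = −rω sinθ.
|v| = rω|sinθ| = 0.0196·23.14·|sin 47.6°| = 0.33497 m/s.

0.335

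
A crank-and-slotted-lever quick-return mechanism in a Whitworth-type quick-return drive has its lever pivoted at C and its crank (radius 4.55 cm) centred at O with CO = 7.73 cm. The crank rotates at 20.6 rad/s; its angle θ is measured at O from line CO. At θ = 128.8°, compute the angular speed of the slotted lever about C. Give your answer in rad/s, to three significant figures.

ω = 20.6 rad/s
Crank pin A relative to C: A = (d + r cosθ, r sinθ); lever angle φ = atan2(r sinθ, d + r cosθ).
Differentiating tanφ: φ̇ = rω(d cosθ + r)/(d² + r² + 2dr cosθ).
d² + r² + 2dr cosθ = |CA|² = 0.00363782 m²;  d cosθ + r = -0.0029365 m.
|ω_lever| = |0.0455·20.6·-0.0029365| / 0.00363782 = 0.7566 rad/s.

0.757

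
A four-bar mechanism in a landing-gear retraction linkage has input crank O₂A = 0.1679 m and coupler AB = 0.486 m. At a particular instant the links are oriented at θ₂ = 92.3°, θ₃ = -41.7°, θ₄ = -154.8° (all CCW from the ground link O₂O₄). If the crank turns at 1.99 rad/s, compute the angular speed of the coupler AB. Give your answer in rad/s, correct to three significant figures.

0.689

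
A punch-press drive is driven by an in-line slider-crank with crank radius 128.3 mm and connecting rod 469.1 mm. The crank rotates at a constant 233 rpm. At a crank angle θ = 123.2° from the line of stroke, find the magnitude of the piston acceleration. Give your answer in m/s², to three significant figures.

ω = 2π·233/60 = 24.4 rad/s
x(θ) = r cosθ + √(L² − r² sin²θ); with ω constant, a = ω²·d²x/dθ².
d²x/dθ² = −r cosθ − r²(cos2θ)/√u − r⁴ sin²2θ/(4u^{3/2}),  u = L² − r² sin²θ = 0.208529 m².
Substituting r = 0.1283 m, L = 0.4691 m, θ = 123.2°: d²x/dθ² = +0.084086 m.
a = ω²·d²x/dθ² = (24.4)²·(+0.084086) = +50.06 m/s²;  |a| = 50.06 m/s².

50.1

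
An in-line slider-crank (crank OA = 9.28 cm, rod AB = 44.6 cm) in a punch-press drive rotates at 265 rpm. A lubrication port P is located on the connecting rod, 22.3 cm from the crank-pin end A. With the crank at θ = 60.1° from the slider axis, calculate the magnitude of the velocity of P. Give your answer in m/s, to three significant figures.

ω = 27.75 rad/s.  Crank-pin speed |V_A| = rω = 2.5753 m/s, perpendicular to OA.
Rod angle: sinφ = −(r/L) sinθ ⇒ φ = -10.392°; ω_rod = −rω cosθ/√(L²−r²sin²θ) = -2.9263 rad/s.
V_P = V_A + ω_rod × AP, with AP = 0.223 m along the rod.
Components: V_Px = −rω sinθ − a·ω_rod·sinφ = -2.3502 m/s;  V_Py = rω cosθ + a·ω_rod·cosφ = +0.64187 m/s.
|V_P| = √(V_Px² + V_Py²) = 2.4363 m/s.

2.44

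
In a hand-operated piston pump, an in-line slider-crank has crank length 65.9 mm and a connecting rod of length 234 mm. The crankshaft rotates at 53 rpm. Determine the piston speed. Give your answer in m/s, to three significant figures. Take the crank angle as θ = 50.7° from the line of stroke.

ω = 2π·53/60 = 5.55 rad/s
For an in-line slider-crank, x = r cosθ + √(L² − r² sin²θ), so v = −rω sinθ·[1 + r cosθ/√(L² − r² sin²θ)].
With r = 0.0659 m, L = 0.234 m, θ = 50.7°: √(L² − r² sin²θ) = 0.22838 m.
v = −0.0659·5.55·0.77384·[1 + 0.0659·0.63338/0.22838] = -0.33477 m/s.
|v| = 0.33477 m/s.

0.335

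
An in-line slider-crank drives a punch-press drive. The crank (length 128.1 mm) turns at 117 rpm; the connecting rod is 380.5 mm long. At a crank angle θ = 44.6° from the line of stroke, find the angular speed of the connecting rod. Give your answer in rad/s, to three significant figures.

3.02

ω = 12.25 rad/s (converted from 117 rpm).
The rod makes angle φ with the slider axis where L sinφ = r sinθ; differentiating, L cosφ·φ̇ = r ω cosθ.
L cosφ = √(L² − r² sin²θ) = 0.36972 m.
|ω_rod| = r ω |cosθ| / √(L² − r² sin²θ) = 0.1281·12.25·0.71203/0.36972 = 3.0227 rad/s.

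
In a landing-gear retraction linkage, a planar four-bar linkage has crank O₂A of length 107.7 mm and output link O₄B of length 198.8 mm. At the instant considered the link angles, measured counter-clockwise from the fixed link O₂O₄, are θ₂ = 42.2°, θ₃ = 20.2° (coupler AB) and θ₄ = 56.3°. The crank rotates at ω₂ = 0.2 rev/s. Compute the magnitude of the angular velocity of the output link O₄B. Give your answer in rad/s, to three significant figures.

0.433

ω₂ = 1.257 rad/s (from 0.2 rev/s).
Differentiating the loop-closure r₂e^{iθ₂}+r₃e^{iθ₃}=r₁+r₄e^{iθ₄} gives r₂ω₂e^{iθ₂}+r₃ω₃e^{iθ₃}=r₄ω₄e^{iθ₄}.
Eliminating the other unknown: ω₄ = r₂ω₂ sin(θ₂−θ₃) / [r₄ sin(θ₄−θ₃)].
Numerator sine = +0.37461; denominator sine = +0.58920.
Result = 0.1077·1.257·(+0.37461) / (0.1988·(+0.58920)) = +0.43284 rad/s; magnitude 0.43284 rad/s.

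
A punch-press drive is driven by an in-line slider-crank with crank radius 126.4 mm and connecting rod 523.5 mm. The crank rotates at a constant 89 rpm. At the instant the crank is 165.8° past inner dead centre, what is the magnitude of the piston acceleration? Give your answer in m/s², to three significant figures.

8.30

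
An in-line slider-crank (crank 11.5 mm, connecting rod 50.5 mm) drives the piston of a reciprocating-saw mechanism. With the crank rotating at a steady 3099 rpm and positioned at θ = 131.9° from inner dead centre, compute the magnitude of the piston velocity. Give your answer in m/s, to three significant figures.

2.35

ω = 2π·3099/60 = 324.5 rad/s
For an in-line slider-crank, x = r cosθ + √(L² − r² sin²θ), so v = −rω sinθ·[1 + r cosθ/√(L² − r² sin²θ)].
With r = 0.0115 m, L = 0.0505 m, θ = 131.9°: √(L² − r² sin²θ) = 0.049769 m.
v = −0.0115·324.5·0.74431·[1 + 0.0115·-0.66783/0.049769] = -2.3492 m/s.
|v| = 2.3492 m/s.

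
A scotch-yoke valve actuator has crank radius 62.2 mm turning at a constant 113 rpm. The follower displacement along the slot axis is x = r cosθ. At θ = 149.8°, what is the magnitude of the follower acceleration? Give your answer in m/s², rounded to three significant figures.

ω = 11.83 rad/s (from 113 rpm).
x = r cosθ ⇒ ẍ = −rω² cosθ (ω constant).
|a| = rω²|cosθ| = 0.0622·(11.83)²·|cos 149.8°| = 7.5276 m/s².

7.53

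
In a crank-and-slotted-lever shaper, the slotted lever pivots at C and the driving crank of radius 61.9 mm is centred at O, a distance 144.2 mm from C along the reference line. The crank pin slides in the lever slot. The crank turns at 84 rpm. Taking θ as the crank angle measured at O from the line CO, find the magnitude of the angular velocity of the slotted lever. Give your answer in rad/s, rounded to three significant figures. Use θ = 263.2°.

ω = 8.796 rad/s (from 84 rpm).
Crank pin A relative to C: A = (d + r cosθ, r sinθ); lever angle φ = atan2(r sinθ, d + r cosθ).
Differentiating tanφ: φ̇ = rω(d cosθ + r)/(d² + r² + 2dr cosθ).
d² + r² + 2dr cosθ = |CA|² = 0.0225115 m²;  d cosθ + r = +0.044826 m.
|ω_lever| = |0.0619·8.796·+0.044826| / 0.0225115 = 1.0842 rad/s.

1.08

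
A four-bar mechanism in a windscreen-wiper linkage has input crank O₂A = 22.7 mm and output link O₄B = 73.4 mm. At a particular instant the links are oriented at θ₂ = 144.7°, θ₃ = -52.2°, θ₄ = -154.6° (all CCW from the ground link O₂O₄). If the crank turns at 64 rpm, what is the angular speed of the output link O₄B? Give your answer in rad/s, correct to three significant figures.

0.617

ω₂ = 6.702 rad/s (from 64 rpm).
Differentiating the loop-closure r₂e^{iθ₂}+r₃e^{iθ₃}=r₁+r₄e^{iθ₄} gives r₂ω₂e^{iθ₂}+r₃ω₃e^{iθ₃}=r₄ω₄e^{iθ₄}.
Eliminating the other unknown: ω₄ = r₂ω₂ sin(θ₂−θ₃) / [r₄ sin(θ₄−θ₃)].
Numerator sine = -0.29070; denominator sine = -0.97667.
Result = 0.0227·6.702·(-0.29070) / (0.0734·(-0.97667)) = +0.61693 rad/s; magnitude 0.61693 rad/s.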